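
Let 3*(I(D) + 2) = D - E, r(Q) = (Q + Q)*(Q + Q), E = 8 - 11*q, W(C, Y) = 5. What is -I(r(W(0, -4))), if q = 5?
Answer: -47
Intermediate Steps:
E = -47 (E = 8 - 11*5 = 8 - 55 = -47)
r(Q) = 4*Q**2 (r(Q) = (2*Q)*(2*Q) = 4*Q**2)
I(D) = 41/3 + D/3 (I(D) = -2 + (D - 1*(-47))/3 = -2 + (D + 47)/3 = -2 + (47 + D)/3 = -2 + (47/3 + D/3) = 41/3 + D/3)
-I(r(W(0, -4))) = -(41/3 + (4*5**2)/3) = -(41/3 + (4*25)/3) = -(41/3 + (1/3)*100) = -(41/3 + 100/3) = -1*47 = -47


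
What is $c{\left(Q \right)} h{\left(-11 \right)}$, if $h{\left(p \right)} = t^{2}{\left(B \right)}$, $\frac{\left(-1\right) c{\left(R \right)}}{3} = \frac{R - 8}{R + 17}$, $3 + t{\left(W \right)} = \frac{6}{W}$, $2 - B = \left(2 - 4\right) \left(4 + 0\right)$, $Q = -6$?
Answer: $\frac{6048}{275} \approx 21.993$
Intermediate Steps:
$B = 10$ ($B = 2 - \left(2 - 4\right) \left(4 + 0\right) = 2 - \left(-2\right) 4 = 2 - -8 = 2 + 8 = 10$)
$t{\left(W \right)} = -3 + \frac{6}{W}$
$c{\left(R \right)} = - \frac{3 \left(-8 + R\right)}{17 + R}$ ($c{\left(R \right)} = - 3 \frac{R - 8}{R + 17} = - 3 \frac{-8 + R}{17 + R} = - \frac{3 \left(-8 + R\right)}{17 + R}$)
$h{\left(p \right)} = \frac{144}{25}$ ($h{\left(p \right)} = \left(-3 + \frac{6}{10}\right)^{2} = \left(-3 + 6 \cdot \frac{1}{10}\right)^{2} = \left(-3 + \frac{3}{5}\right)^{2} = \left(- \frac{12}{5}\right)^{2} = \frac{144}{25}$)
$c{\left(Q \right)} h{\left(-11 \right)} = \frac{3 \left(8 - -6\right)}{17 - 6} \cdot \frac{144}{25} = \frac{3 \left(8 + 6\right)}{11} \cdot \frac{144}{25} = 3 \cdot \frac{1}{11} \cdot 14 \cdot \frac{144}{25} = \frac{42}{11} \cdot \frac{144}{25} = \frac{6048}{275}$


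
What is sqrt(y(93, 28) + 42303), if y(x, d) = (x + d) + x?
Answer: sqrt(42517) ≈ 206.20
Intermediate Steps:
y(x, d) = d + 2*x (y(x, d) = (d + x) + x = d + 2*x)
sqrt(y(93, 28) + 42303) = sqrt((28 + 2*93) + 42303) = sqrt((28 + 186) + 42303) = sqrt(214 + 42303) = sqrt(42517)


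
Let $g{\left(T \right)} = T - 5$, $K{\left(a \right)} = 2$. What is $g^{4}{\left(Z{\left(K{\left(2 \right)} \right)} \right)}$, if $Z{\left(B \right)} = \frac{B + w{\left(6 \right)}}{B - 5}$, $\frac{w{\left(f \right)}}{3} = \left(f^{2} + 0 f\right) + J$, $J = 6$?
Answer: $\frac{418161601}{81} \approx 5.1625 \cdot 10^{6}$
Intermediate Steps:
$w{\left(f \right)} = 18 + 3 f^{2}$ ($w{\left(f \right)} = 3 \left(\left(f^{2} + 0 f\right) + 6\right) = 3 \left(\left(f^{2} + 0\right) + 6\right) = 3 \left(f^{2} + 6\right) = 3 \left(6 + f^{2}\right) = 18 + 3 f^{2}$)
$Z{\left(B \right)} = \frac{126 + B}{-5 + B}$ ($Z{\left(B \right)} = \frac{B + \left(18 + 3 \cdot 6^{2}\right)}{B - 5} = \frac{B + \left(18 + 3 \cdot 36\right)}{-5 + B} = \frac{B + \left(18 + 108\right)}{-5 + B} = \frac{B + 126}{-5 + B} = \frac{126 + B}{-5 + B}$)
$g{\left(T \right)} = -5 + T$
$g^{4}{\left(Z{\left(K{\left(2 \right)} \right)} \right)} = \left(-5 + \frac{126 + 2}{-5 + 2}\right)^{4} = \left(-5 + \frac{1}{-3} \cdot 128\right)^{4} = \left(-5 - \frac{128}{3}\right)^{4} = \left(- \frac{143}{3}\right)^{4} = \frac{418161601}{81}$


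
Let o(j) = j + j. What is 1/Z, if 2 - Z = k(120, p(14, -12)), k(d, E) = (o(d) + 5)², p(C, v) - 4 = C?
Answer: -1/60023 ≈ -1.6660e-5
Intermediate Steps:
p(C, v) = 4 + C
o(j) = 2*j
k(d, E) = (5 + 2*d)² (k(d, E) = (2*d + 5)² = (5 + 2*d)²)
Z = -60023 (Z = 2 - (5 + 2*120)² = 2 - (5 + 240)² = 2 - 1*245² = 2 - 1*60025 = 2 - 60025 = -60023)
1/Z = 1/(-60023) = -1/60023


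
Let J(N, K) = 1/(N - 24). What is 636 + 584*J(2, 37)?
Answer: 6704/11 ≈ 609.45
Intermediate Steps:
J(N, K) = 1/(-24 + N)
636 + 584*J(2, 37) = 636 + 584/(-24 + 2) = 636 + 584/(-22) = 636 + 584*(-1/22) = 636 - 292/11 = 6704/11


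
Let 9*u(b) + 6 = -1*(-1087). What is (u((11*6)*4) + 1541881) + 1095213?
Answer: 23734927/9 ≈ 2.6372e+6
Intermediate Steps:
u(b) = 1081/9 (u(b) = -2/3 + (-1*(-1087))/9 = -2/3 + (1/9)*1087 = -2/3 + 1087/9 = 1081/9)
(u((11*6)*4) + 1541881) + 1095213 = (1081/9 + 1541881) + 1095213 = 13878010/9 + 1095213 = 23734927/9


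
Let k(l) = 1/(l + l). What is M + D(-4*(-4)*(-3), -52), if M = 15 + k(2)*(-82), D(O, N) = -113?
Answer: -237/2 ≈ -118.50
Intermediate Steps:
k(l) = 1/(2*l)
M = -11/2 (M = 15 + ((½)/2)*(-82) = 15 + ((½)*(½))*(-82) = 15 + (¼)*(-82) = 15 - 41/2 = -11/2 ≈ -5.5000)
M + D(-4*(-4)*(-3), -52) = -11/2 - 113 = -237/2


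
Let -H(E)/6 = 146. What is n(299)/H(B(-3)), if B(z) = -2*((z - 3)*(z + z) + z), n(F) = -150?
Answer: 25/146 ≈ 0.17123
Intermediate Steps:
B(z) = -2*z - 4*z*(-3 + z) (B(z) = -2*((-3 + z)*(2*z) + z) = -2*(2*z*(-3 + z) + z) = -2*(z + 2*z*(-3 + z)) = -2*z - 4*z*(-3 + z))
H(E) = -876 (H(E) = -6*146 = -876)
n(299)/H(B(-3)) = -150/(-876) = -150*(-1/876) = 25/146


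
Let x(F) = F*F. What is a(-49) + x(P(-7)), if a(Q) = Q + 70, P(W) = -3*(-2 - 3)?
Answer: 246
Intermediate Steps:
P(W) = 15 (P(W) = -3*(-5) = 15)
a(Q) = 70 + Q
x(F) = F**2
a(-49) + x(P(-7)) = (70 - 49) + 15**2 = 21 + 225 = 246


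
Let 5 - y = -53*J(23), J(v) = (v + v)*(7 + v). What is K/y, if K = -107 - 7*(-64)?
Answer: 341/73145 ≈ 0.0046620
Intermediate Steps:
J(v) = 2*v*(7 + v) (J(v) = (2*v)*(7 + v) = 2*v*(7 + v))
K = 341 (K = -107 + 448 = 341)
y = 73145 (y = 5 - (-53)*2*23*(7 + 23) = 5 - (-53)*2*23*30 = 5 - (-53)*1380 = 5 - 1*(-73140) = 5 + 73140 = 73145)
K/y = 341/73145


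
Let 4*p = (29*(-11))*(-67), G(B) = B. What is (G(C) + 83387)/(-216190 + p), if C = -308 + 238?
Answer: -19604/49611 ≈ -0.39515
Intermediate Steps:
C = -70
p = 21373/4 (p = ((29*(-11))*(-67))/4 = (-319*(-67))/4 = (¼)*21373 = 21373/4 ≈ 5343.3)
(G(C) + 83387)/(-216190 + p) = (-70 + 83387)/(-216190 + 21373/4) = 83317/(-843387/4) = 83317*(-4/843387) = -19604/49611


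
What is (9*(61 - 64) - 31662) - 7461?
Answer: -39150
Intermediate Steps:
(9*(61 - 64) - 31662) - 7461 = (9*(-3) - 31662) - 7461 = (-27 - 31662) - 7461 = -31689 - 7461 = -39150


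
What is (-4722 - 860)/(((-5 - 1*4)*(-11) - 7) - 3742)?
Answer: 2791/1825 ≈ 1.5293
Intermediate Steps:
(-4722 - 860)/(((-5 - 1*4)*(-11) - 7) - 3742) = -5582/(((-5 - 4)*(-11) - 7) - 3742) = -5582/((-9*(-11) - 7) - 3742) = -5582/((99 - 7) - 3742) = -5582/(92 - 3742) = -5582/(-3650) = -5582*(-1/3650) = 2791/1825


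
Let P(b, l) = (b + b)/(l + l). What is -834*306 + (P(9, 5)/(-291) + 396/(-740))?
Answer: -4579645494/17945 ≈ -2.5520e+5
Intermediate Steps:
P(b, l) = b/l (P(b, l) = (2*b)/((2*l)) = (2*b)*(1/(2*l)) = b/l)
-834*306 + (P(9, 5)/(-291) + 396/(-740)) = -834*306 + ((9/5)/(-291) + 396/(-740)) = -255204 + ((9*(1/5))*(-1/291) + 396*(-1/740)) = -255204 + ((9/5)*(-1/291) - 99/185) = -255204 + (-3/485 - 99/185) = -255204 - 9714/17945 = -4579645494/17945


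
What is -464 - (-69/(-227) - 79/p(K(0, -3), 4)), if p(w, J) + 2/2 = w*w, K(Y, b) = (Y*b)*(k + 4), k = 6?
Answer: -123330/227 ≈ -543.30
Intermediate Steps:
K(Y, b) = 10*Y*b (K(Y, b) = (Y*b)*(6 + 4) = (Y*b)*10 = 10*Y*b)
p(w, J) = -1 + w² (p(w, J) = -1 + w*w = -1 + w²)
-464 - (-69/(-227) - 79/p(K(0, -3), 4)) = -464 - (-69/(-227) - 79/(-1 + (10*0*(-3))²)) = -464 - (-69*(-1/227) - 79/(-1 + 0²)) = -464 - (69/227 - 79/(-1 + 0)) = -464 - (69/227 - 79/(-1)) = -464 - (69/227 - 79*(-1)) = -464 - (69/227 + 79) = -464 - 1*18002/227 = -464 - 18002/227 = -123330/227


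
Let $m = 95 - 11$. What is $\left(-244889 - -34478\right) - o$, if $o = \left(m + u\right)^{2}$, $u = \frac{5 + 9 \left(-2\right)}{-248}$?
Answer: $- \frac{13375632169}{61504} \approx -2.1748 \cdot 10^{5}$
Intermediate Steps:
$u = \frac{13}{248}$ ($u = \left(5 - 18\right) \left(- \frac{1}{248}\right) = \left(-13\right) \left(- \frac{1}{248}\right) = \frac{13}{248} \approx 0.052419$)
$m = 84$
$o = \frac{434514025}{61504}$ ($o = \left(84 + \frac{13}{248}\right)^{2} = \left(\frac{20845}{248}\right)^{2} = \frac{434514025}{61504} \approx 7064.8$)
$\left(-244889 - -34478\right) - o = \left(-244889 - -34478\right) - \frac{434514025}{61504} = \left(-244889 + 34478\right) - \frac{434514025}{61504} = -210411 - \frac{434514025}{61504} = - \frac{13375632169}{61504}$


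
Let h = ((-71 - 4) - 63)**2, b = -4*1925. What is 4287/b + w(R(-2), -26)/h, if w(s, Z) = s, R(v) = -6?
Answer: -6807319/12219900 ≈ -0.55707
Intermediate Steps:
b = -7700
h = 19044 (h = (-75 - 63)**2 = (-138)**2 = 19044)
4287/b + w(R(-2), -26)/h = 4287/(-7700) - 6/19044 = 4287*(-1/7700) - 6*1/19044 = -4287/7700 - 1/3174 = -6807319/12219900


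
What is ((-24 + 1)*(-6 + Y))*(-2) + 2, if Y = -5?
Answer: -504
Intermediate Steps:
((-24 + 1)*(-6 + Y))*(-2) + 2 = ((-24 + 1)*(-6 - 5))*(-2) + 2 = -23*(-11)*(-2) + 2 = 253*(-2) + 2 = -506 + 2 = -504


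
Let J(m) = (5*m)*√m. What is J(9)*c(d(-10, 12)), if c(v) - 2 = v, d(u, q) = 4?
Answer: 810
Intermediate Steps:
c(v) = 2 + v
J(m) = 5*m^(3/2)
J(9)*c(d(-10, 12)) = (5*9^(3/2))*(2 + 4) = (5*27)*6 = 135*6 = 810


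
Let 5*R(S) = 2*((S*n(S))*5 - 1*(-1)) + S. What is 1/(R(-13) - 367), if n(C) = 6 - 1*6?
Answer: -5/1846 ≈ -0.0027086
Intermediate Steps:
n(C) = 0 (n(C) = 6 - 6 = 0)
R(S) = ⅖ + S/5 (R(S) = (2*((S*0)*5 - 1*(-1)) + S)/5 = (2*(0*5 + 1) + S)/5 = (2*(0 + 1) + S)/5 = (2*1 + S)/5 = (2 + S)/5 = ⅖ + S/5)
1/(R(-13) - 367) = 1/((⅖ + (⅕)*(-13)) - 367) = 1/((⅖ - 13/5) - 367) = 1/(-11/5 - 367) = 1/(-1846/5) = -5/1846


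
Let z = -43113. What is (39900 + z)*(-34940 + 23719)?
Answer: 36053073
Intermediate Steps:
(39900 + z)*(-34940 + 23719) = (39900 - 43113)*(-34940 + 23719) = -3213*(-11221) = 36053073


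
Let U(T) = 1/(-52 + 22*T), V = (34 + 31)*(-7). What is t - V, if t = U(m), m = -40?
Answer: 424059/932 ≈ 455.00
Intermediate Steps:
V = -455 (V = 65*(-7) = -455)
t = -1/932 (t = 1/(2*(-26 + 11*(-40))) = 1/(2*(-26 - 440)) = (½)/(-466) = (½)*(-1/466) = -1/932 ≈ -0.0010730)
t - V = -1/932 - 1*(-455) = -1/932 + 455 = 424059/932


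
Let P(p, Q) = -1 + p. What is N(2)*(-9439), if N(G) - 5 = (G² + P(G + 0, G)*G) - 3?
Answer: -75512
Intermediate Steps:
N(G) = 2 + G² + G*(-1 + G) (N(G) = 5 + ((G² + (-1 + (G + 0))*G) - 3) = 5 + ((G² + (-1 + G)*G) - 3) = 5 + ((G² + G*(-1 + G)) - 3) = 5 + (-3 + G² + G*(-1 + G)) = 2 + G² + G*(-1 + G))
N(2)*(-9439) = (2 - 1*2 + 2*2²)*(-9439) = (2 - 2 + 2*4)*(-9439) = (2 - 2 + 8)*(-9439) = 8*(-9439) = -75512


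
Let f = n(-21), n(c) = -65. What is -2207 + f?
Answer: -2272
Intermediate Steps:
f = -65
-2207 + f = -2207 - 65 = -2272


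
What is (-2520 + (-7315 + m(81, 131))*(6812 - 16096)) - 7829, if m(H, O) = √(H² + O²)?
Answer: 67902111 - 9284*√23722 ≈ 6.6472e+7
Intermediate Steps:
(-2520 + (-7315 + m(81, 131))*(6812 - 16096)) - 7829 = (-2520 + (-7315 + √(81² + 131²))*(6812 - 16096)) - 7829 = (-2520 + (-7315 + √(6561 + 17161))*(-9284)) - 7829 = (-2520 + (-7315 + √23722)*(-9284)) - 7829 = (-2520 + (67912460 - 9284*√23722)) - 7829 = (67909940 - 9284*√23722) - 7829 = 67902111 - 9284*√23722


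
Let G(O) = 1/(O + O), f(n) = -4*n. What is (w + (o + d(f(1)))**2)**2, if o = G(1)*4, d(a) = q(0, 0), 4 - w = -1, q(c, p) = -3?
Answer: 36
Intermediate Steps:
w = 5 (w = 4 - 1*(-1) = 4 + 1 = 5)
d(a) = -3
G(O) = 1/(2*O)
o = 2 (o = ((1/2)/1)*4 = ((1/2)*1)*4 = (1/2)*4 = 2)
(w + (o + d(f(1)))**2)**2 = (5 + (2 - 3)**2)**2 = (5 + (-1)**2)**2 = (5 + 1)**2 = 6**2 = 36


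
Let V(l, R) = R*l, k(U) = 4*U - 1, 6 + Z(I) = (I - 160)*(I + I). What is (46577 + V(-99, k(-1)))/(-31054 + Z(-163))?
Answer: 23536/37119 ≈ 0.63407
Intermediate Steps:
Z(I) = -6 + 2*I*(-160 + I) (Z(I) = -6 + (I - 160)*(I + I) = -6 + (-160 + I)*(2*I) = -6 + 2*I*(-160 + I))
k(U) = -1 + 4*U
(46577 + V(-99, k(-1)))/(-31054 + Z(-163)) = (46577 + (-1 + 4*(-1))*(-99))/(-31054 + (-6 - 320*(-163) + 2*(-163)²)) = (46577 + (-1 - 4)*(-99))/(-31054 + (-6 + 52160 + 2*26569)) = (46577 - 5*(-99))/(-31054 + (-6 + 52160 + 53138)) = (46577 + 495)/(-31054 + 105292) = 47072/74238 = 47072*(1/74238) = 23536/37119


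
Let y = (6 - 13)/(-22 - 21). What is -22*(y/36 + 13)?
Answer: -221441/774 ≈ -286.10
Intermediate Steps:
y = 7/43 (y = -7/(-43) = -7*(-1/43) = 7/43 ≈ 0.16279)
-22*(y/36 + 13) = -22*((7/43)/36 + 13) = -22*((7/43)*(1/36) + 13) = -22*(7/1548 + 13) = -22*20131/1548 = -221441/774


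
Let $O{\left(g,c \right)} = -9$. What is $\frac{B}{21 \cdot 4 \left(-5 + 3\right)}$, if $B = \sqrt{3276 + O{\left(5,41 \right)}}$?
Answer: $- \frac{11 \sqrt{3}}{56} \approx -0.34022$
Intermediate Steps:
$B = 33 \sqrt{3}$ ($B = \sqrt{3276 - 9} = \sqrt{3267} = 33 \sqrt{3} \approx 57.158$)
$\frac{B}{21 \cdot 4 \left(-5 + 3\right)} = \frac{33 \sqrt{3}}{21 \cdot 4 \left(-5 + 3\right)} = \frac{33 \sqrt{3}}{84 \left(-2\right)} = \frac{33 \sqrt{3}}{-168} = 33 \sqrt{3} \left(- \frac{1}{168}\right) = - \frac{11 \sqrt{3}}{56}$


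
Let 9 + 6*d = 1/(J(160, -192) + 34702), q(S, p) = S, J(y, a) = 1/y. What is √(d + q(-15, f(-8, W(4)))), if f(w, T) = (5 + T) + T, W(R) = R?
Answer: I*√18311986151074194/33313926 ≈ 4.062*I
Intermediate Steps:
f(w, T) = 5 + 2*T
d = -49970729/33313926 (d = -3/2 + 1/(6*(1/160 + 34702)) = -3/2 + 1/(6*(5552321/160)) = -3/2 + (⅙)*(160/5552321) = -3/2 + 80/16656963 = -49970729/33313926 ≈ -1.5000)
√(d + q(-15, f(-8, W(4)))) = √(-49970729/33313926 - 15) = √(-549679619/33313926) = I*√18311986151074194/33313926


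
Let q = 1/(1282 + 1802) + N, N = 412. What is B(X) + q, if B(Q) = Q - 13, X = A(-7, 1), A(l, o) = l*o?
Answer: 1208929/3084 ≈ 392.00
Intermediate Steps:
X = -7 (X = -7*1 = -7)
q = 1270609/3084 (q = 1/(1282 + 1802) + 412 = 1/3084 + 412 = 1270609/3084 ≈ 412.00)
B(Q) = -13 + Q
B(X) + q = (-13 - 7) + 1270609/3084 = -20 + 1270609/3084 = 1208929/3084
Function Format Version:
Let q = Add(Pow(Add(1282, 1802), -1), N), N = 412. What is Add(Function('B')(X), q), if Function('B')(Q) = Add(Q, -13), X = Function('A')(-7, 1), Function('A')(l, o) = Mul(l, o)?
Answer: Rational(1208929, 3084) ≈ 392.00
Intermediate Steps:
X = -7 (X = Mul(-7, 1) = -7)
q = Rational(1270609, 3084) (q = Add(Pow(Add(1282, 1802), -1), 412) = Add(Pow(3084, -1), 412) = Add(Rational(1, 3084), 412) = Rational(1270609, 3084) ≈ 412.00)
Function('B')(Q) = Add(-13, Q)
Add(Function('B')(X), q) = Add(Add(-13, -7), Rational(1270609, 3084)) = Add(-20, Rational(1270609, 3084)) = Rational(1208929, 3084)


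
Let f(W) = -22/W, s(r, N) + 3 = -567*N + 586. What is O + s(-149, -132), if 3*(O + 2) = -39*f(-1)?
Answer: 75139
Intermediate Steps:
s(r, N) = 583 - 567*N (s(r, N) = -3 + (-567*N + 586) = -3 + (586 - 567*N) = 583 - 567*N)
O = -288 (O = -2 + (-(-858)/(-1))/3 = -2 + (-(-858)*(-1))/3 = -2 + (-39*22)/3 = -2 + (⅓)*(-858) = -2 - 286 = -288)
O + s(-149, -132) = -288 + (583 - 567*(-132)) = -288 + (583 + 74844) = -288 + 75427 = 75139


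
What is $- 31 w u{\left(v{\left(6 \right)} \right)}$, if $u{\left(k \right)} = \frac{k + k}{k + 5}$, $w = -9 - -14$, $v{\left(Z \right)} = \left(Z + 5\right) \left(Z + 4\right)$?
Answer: $- \frac{6820}{23} \approx -296.52$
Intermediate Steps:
$v{\left(Z \right)} = \left(4 + Z\right) \left(5 + Z\right)$ ($v{\left(Z \right)} = \left(5 + Z\right) \left(4 + Z\right) = \left(4 + Z\right) \left(5 + Z\right)$)
$w = 5$ ($w = -9 + 14 = 5$)
$u{\left(k \right)} = \frac{2 k}{5 + k}$
$- 31 w u{\left(v{\left(6 \right)} \right)} = \left(-31\right) 5 \frac{2 \left(20 + 6^{2} + 9 \cdot 6\right)}{5 + \left(20 + 6^{2} + 9 \cdot 6\right)} = - 155 \frac{2 \left(20 + 36 + 54\right)}{5 + \left(20 + 36 + 54\right)} = - 155 \cdot 2 \cdot 110 \frac{1}{5 + 110} = - 155 \cdot 2 \cdot 110 \cdot \frac{1}{115} = \left(-155\right) \frac{44}{23} = - \frac{6820}{23}$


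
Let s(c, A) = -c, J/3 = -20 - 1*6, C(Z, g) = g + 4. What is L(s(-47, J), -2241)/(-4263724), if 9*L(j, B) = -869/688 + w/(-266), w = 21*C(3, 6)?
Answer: 26831/501618601152 ≈ 5.3489e-8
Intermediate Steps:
C(Z, g) = 4 + g
J = -78 (J = 3*(-20 - 1*6) = 3*(-20 - 6) = 3*(-26) = -78)
w = 210 (w = 21*(4 + 6) = 21*10 = 210)
L(j, B) = -26831/117648 (L(j, B) = (-869/688 + 210/(-266))/9 = (-869*1/688 + 210*(-1/266))/9 = (-869/688 - 15/19)/9 = (1/9)*(-26831/13072) = -26831/117648)
L(s(-47, J), -2241)/(-4263724) = -26831/117648/(-4263724) = -26831/117648*(-1/4263724) = 26831/501618601152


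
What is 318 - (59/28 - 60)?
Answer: 10525/28 ≈ 375.89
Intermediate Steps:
318 - (59/28 - 60) = 318 - 1*(-1621/28) = 318 + 1621/28 = 10525/28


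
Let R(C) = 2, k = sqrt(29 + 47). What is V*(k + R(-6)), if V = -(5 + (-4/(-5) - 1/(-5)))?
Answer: -12 - 12*sqrt(19) ≈ -64.307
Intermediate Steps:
k = 2*sqrt(19) (k = sqrt(76) = 2*sqrt(19) ≈ 8.7178)
V = -6 (V = -(5 + (-4*(-1/5) - 1*(-1/5))) = -(5 + (4/5 + 1/5)) = -(5 + 1) = -1*6 = -6)
V*(k + R(-6)) = -6*(2*sqrt(19) + 2) = -6*(2 + 2*sqrt(19)) = -12 - 12*sqrt(19)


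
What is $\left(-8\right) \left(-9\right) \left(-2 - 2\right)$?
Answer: $-288$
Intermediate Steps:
$\left(-8\right) \left(-9\right) \left(-2 - 2\right) = 72 \left(-4\right) = -288$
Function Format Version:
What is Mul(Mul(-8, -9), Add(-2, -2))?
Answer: -288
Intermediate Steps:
Mul(Mul(-8, -9), Add(-2, -2)) = Mul(72, -4) = -288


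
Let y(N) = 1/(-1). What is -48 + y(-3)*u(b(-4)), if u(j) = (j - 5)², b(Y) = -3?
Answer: -112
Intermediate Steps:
y(N) = -1
u(j) = (-5 + j)²
-48 + y(-3)*u(b(-4)) = -48 - (-5 - 3)² = -48 - 1*(-8)² = -48 - 1*64 = -48 - 64 = -112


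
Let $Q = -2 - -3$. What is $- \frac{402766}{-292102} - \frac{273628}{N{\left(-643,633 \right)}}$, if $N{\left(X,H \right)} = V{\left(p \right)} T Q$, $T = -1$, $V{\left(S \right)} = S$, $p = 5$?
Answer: $\frac{39964649943}{730255} \approx 54727.0$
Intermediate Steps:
$Q = 1$ ($Q = -2 + 3 = 1$)
$N{\left(X,H \right)} = -5$ ($N{\left(X,H \right)} = 5 \left(-1\right) 1 = \left(-5\right) 1 = -5$)
$- \frac{402766}{-292102} - \frac{273628}{N{\left(-643,633 \right)}} = - \frac{402766}{-292102} - \frac{273628}{-5} = \left(-402766\right) \left(- \frac{1}{292102}\right) - - \frac{273628}{5} = \frac{201383}{146051} + \frac{273628}{5} = \frac{39964649943}{730255}$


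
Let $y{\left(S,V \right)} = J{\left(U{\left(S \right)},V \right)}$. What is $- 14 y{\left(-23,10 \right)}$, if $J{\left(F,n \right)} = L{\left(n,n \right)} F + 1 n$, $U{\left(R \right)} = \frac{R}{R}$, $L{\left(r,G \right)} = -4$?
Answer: $-84$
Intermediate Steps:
$U{\left(R \right)} = 1$
$J{\left(F,n \right)} = n - 4 F$ ($J{\left(F,n \right)} = - 4 F + 1 n = - 4 F + n = n - 4 F$)
$y{\left(S,V \right)} = -4 + V$ ($y{\left(S,V \right)} = V - 4 = -4 + V$)
$- 14 y{\left(-23,10 \right)} = - 14 \left(-4 + 10\right) = \left(-14\right) 6 = -84$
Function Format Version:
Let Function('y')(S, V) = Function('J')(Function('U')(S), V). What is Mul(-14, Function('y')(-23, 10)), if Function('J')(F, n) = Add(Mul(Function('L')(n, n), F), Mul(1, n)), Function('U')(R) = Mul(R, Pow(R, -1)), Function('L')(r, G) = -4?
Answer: -84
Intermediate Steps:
Function('U')(R) = 1
Function('J')(F, n) = Add(n, Mul(-4, F)) (Function('J')(F, n) = Add(Mul(-4, F), Mul(1, n)) = Add(Mul(-4, F), n) = Add(n, Mul(-4, F)))
Function('y')(S, V) = Add(-4, V) (Function('y')(S, V) = Add(V, Mul(-4, 1)) = Add(V, -4) = Add(-4, V))
Mul(-14, Function('y')(-23, 10)) = Mul(-14, Add(-4, 10)) = Mul(-14, 6) = -84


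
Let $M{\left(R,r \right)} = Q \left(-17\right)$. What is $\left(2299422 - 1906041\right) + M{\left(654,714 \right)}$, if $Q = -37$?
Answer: $394010$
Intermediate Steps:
$M{\left(R,r \right)} = 629$ ($M{\left(R,r \right)} = \left(-37\right) \left(-17\right) = 629$)
$\left(2299422 - 1906041\right) + M{\left(654,714 \right)} = \left(2299422 - 1906041\right) + 629 = 393381 + 629 = 394010$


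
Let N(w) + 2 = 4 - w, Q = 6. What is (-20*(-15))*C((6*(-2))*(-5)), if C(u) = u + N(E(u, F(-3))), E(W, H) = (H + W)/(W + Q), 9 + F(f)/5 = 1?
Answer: 203600/11 ≈ 18509.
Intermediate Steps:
F(f) = -40 (F(f) = -45 + 5*1 = -45 + 5 = -40)
E(W, H) = (H + W)/(6 + W) (E(W, H) = (H + W)/(W + 6) = (H + W)/(6 + W))
N(w) = 2 - w (N(w) = -2 + (4 - w) = 2 - w)
C(u) = 2 + u - (-40 + u)/(6 + u) (C(u) = u + (2 - (-40 + u)/(6 + u)) = 2 + u - (-40 + u)/(6 + u))
(-20*(-15))*C((6*(-2))*(-5)) = (-20*(-15))*((52 + ((6*(-2))*(-5))² + 7*((6*(-2))*(-5)))/(6 + (6*(-2))*(-5))) = 300*((52 + (-12*(-5))² + 7*(-12*(-5)))/(6 - 12*(-5))) = 300*((52 + 60² + 7*60)/(6 + 60)) = 300*((52 + 3600 + 420)/66) = 300*((1/66)*4072) = 300*(2036/33) = 203600/11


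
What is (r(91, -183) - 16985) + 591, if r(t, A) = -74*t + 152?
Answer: -22976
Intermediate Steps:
r(t, A) = 152 - 74*t
(r(91, -183) - 16985) + 591 = ((152 - 74*91) - 16985) + 591 = ((152 - 6734) - 16985) + 591 = (-6582 - 16985) + 591 = -23567 + 591 = -22976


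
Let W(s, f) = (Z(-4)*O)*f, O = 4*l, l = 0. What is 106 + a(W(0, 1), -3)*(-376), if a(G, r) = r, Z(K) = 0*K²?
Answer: 1234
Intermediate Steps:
Z(K) = 0
O = 0 (O = 4*0 = 0)
W(s, f) = 0 (W(s, f) = (0*0)*f = 0*f = 0)
106 + a(W(0, 1), -3)*(-376) = 106 - 3*(-376) = 106 + 1128 = 1234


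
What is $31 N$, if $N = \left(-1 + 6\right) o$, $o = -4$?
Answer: $-620$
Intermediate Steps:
$N = -20$ ($N = \left(-1 + 6\right) \left(-4\right) = 5 \left(-4\right) = -20$)
$31 N = 31 \left(-20\right) = -620$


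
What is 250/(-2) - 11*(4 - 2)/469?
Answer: -58647/469 ≈ -125.05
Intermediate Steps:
250/(-2) - 11*(4 - 2)/469 = 250*(-1/2) - 11*2*(1/469) = -125 - 22*1/469 = -125 - 22/469 = -58647/469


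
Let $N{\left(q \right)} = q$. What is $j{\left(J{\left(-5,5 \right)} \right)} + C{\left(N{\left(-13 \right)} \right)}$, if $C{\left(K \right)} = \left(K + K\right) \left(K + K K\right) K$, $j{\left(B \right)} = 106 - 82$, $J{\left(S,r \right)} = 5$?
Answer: $52752$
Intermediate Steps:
$j{\left(B \right)} = 24$ ($j{\left(B \right)} = 106 - 82 = 24$)
$C{\left(K \right)} = 2 K^{2} \left(K + K^{2}\right)$ ($C{\left(K \right)} = 2 K \left(K + K^{2}\right) K = 2 K^{2} \left(K + K^{2}\right)$)
$j{\left(J{\left(-5,5 \right)} \right)} + C{\left(N{\left(-13 \right)} \right)} = 24 + 2 \left(-13\right)^{3} \left(1 - 13\right) = 24 + 2 \left(-2197\right) \left(-12\right) = 24 + 52728 = 52752$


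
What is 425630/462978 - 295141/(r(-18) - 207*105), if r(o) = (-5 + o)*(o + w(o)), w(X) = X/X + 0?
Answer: 72864218309/4940901216 ≈ 14.747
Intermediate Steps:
w(X) = 1 (w(X) = 1 + 0 = 1)
r(o) = (1 + o)*(-5 + o) (r(o) = (-5 + o)*(o + 1) = (-5 + o)*(1 + o) = (1 + o)*(-5 + o))
425630/462978 - 295141/(r(-18) - 207*105) = 425630/462978 - 295141/((-5 + (-18)² - 4*(-18)) - 207*105) = 425630*(1/462978) - 295141/((-5 + 324 + 72) - 21735) = 212815/231489 - 295141/(391 - 21735) = 212815/231489 - 295141/(-21344) = 212815/231489 - 295141*(-1/21344) = 212815/231489 + 295141/21344 = 72864218309/4940901216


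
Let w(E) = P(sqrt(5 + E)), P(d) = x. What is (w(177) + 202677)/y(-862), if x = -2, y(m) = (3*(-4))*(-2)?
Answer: 202675/24 ≈ 8444.8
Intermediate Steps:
y(m) = 24 (y(m) = -12*(-2) = 24)
P(d) = -2
w(E) = -2
(w(177) + 202677)/y(-862) = (-2 + 202677)/24 = 202675*(1/24) = 202675/24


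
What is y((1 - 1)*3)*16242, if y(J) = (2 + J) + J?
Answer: 32484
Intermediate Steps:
y(J) = 2 + 2*J
y((1 - 1)*3)*16242 = (2 + 2*((1 - 1)*3))*16242 = (2 + 2*(0*3))*16242 = (2 + 2*0)*16242 = (2 + 0)*16242 = 2*16242 = 32484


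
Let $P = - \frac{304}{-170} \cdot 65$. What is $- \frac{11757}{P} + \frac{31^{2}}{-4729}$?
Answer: $- \frac{947079437}{9344504} \approx -101.35$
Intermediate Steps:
$P = \frac{1976}{17}$ ($P = \left(-304\right) \left(- \frac{1}{170}\right) 65 = \frac{152}{85} \cdot 65 = \frac{1976}{17} \approx 116.24$)
$- \frac{11757}{P} + \frac{31^{2}}{-4729} = - \frac{11757}{\frac{1976}{17}} + \frac{31^{2}}{-4729} = \left(-11757\right) \frac{17}{1976} + 961 \left(- \frac{1}{4729}\right) = - \frac{199869}{1976} - \frac{961}{4729} = - \frac{947079437}{9344504}$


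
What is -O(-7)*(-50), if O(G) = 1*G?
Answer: -350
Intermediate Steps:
O(G) = G
-O(-7)*(-50) = -1*(-7)*(-50) = 7*(-50) = -350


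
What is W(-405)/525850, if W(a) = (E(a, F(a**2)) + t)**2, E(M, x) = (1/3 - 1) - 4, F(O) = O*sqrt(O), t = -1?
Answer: 289/4732650 ≈ 6.1065e-5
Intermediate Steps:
F(O) = O**(3/2)
E(M, x) = -14/3 (E(M, x) = (1/3 - 1) - 4 = -2/3 - 4 = -14/3)
W(a) = 289/9 (W(a) = (-14/3 - 1)**2 = (-17/3)**2 = 289/9)
W(-405)/525850 = (289/9)/525850 = (289/9)*(1/525850) = 289/4732650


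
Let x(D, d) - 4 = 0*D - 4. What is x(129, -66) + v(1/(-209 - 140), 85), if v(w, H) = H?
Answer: 85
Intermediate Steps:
x(D, d) = 0 (x(D, d) = 4 + (0*D - 4) = 4 + (0 - 4) = 4 - 4 = 0)
x(129, -66) + v(1/(-209 - 140), 85) = 0 + 85 = 85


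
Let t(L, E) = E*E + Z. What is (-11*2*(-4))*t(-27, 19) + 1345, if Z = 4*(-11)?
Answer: 29241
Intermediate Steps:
Z = -44
t(L, E) = -44 + E² (t(L, E) = E*E - 44 = E² - 44 = -44 + E²)
(-11*2*(-4))*t(-27, 19) + 1345 = (-11*2*(-4))*(-44 + 19²) + 1345 = (-22*(-4))*(-44 + 361) + 1345 = 88*317 + 1345 = 27896 + 1345 = 29241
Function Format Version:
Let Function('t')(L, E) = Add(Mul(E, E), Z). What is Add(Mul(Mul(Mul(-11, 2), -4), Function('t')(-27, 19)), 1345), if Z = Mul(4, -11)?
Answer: 29241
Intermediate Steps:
Z = -44
Function('t')(L, E) = Add(-44, Pow(E, 2)) (Function('t')(L, E) = Add(Mul(E, E), -44) = Add(Pow(E, 2), -44) = Add(-44, Pow(E, 2)))
Add(Mul(Mul(Mul(-11, 2), -4), Function('t')(-27, 19)), 1345) = Add(Mul(Mul(Mul(-11, 2), -4), Add(-44, Pow(19, 2))), 1345) = Add(Mul(Mul(-22, -4), Add(-44, 361)), 1345) = Add(Mul(88, 317), 1345) = Add(27896, 1345) = 29241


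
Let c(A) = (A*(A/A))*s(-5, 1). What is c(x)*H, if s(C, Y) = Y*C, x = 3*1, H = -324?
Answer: 4860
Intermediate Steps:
x = 3
s(C, Y) = C*Y
c(A) = -5*A (c(A) = (A*(A/A))*(-5*1) = (A*1)*(-5) = A*(-5) = -5*A)
c(x)*H = -5*3*(-324) = -15*(-324) = 4860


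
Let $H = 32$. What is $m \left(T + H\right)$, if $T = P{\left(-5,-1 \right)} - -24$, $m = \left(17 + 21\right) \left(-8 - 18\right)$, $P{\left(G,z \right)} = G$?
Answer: $-50388$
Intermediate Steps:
$m = -988$ ($m = 38 \left(-26\right) = -988$)
$T = 19$ ($T = -5 - -24 = -5 + 24 = 19$)
$m \left(T + H\right) = - 988 \left(19 + 32\right) = \left(-988\right) 51 = -50388$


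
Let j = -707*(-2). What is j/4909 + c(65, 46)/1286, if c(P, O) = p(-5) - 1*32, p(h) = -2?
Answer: 825749/3156487 ≈ 0.26160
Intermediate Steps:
j = 1414
c(P, O) = -34 (c(P, O) = -2 - 1*32 = -2 - 32 = -34)
j/4909 + c(65, 46)/1286 = 1414/4909 - 34/1286 = 1414*(1/4909) - 34*1/1286 = 1414/4909 - 17/643 = 825749/3156487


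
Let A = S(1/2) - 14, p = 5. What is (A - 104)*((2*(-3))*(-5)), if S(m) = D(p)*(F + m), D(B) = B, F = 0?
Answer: -3465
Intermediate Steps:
S(m) = 5*m (S(m) = 5*(0 + m) = 5*m)
A = -23/2 (A = 5/2 - 14 = -23/2 ≈ -11.500)
(A - 104)*((2*(-3))*(-5)) = (-23/2 - 104)*((2*(-3))*(-5)) = -(-693)*(-5) = -231/2*30 = -3465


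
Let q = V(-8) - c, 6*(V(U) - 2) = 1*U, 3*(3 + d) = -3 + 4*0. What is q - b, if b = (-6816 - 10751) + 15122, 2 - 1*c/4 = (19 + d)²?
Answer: 10013/3 ≈ 3337.7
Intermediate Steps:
d = -4 (d = -3 + (-3 + 4*0)/3 = -3 + (-3 + 0)/3 = -3 + (⅓)*(-3) = -3 - 1 = -4)
V(U) = 2 + U/6 (V(U) = 2 + (1*U)/6 = 2 + U/6)
c = -892 (c = 8 - 4*(19 - 4)² = 8 - 4*15² = 8 - 4*225 = 8 - 900 = -892)
q = 2678/3 (q = (2 + (⅙)*(-8)) - 1*(-892) = (2 - 4/3) + 892 = ⅔ + 892 = 2678/3 ≈ 892.67)
b = -2445 (b = -17567 + 15122 = -2445)
q - b = 2678/3 - 1*(-2445) = 2678/3 + 2445 = 10013/3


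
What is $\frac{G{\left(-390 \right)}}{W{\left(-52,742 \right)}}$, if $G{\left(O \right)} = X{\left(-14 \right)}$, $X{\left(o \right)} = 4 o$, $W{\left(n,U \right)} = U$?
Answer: $- \frac{4}{53} \approx -0.075472$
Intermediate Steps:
$G{\left(O \right)} = -56$ ($G{\left(O \right)} = 4 \left(-14\right) = -56$)
$\frac{G{\left(-390 \right)}}{W{\left(-52,742 \right)}} = - \frac{56}{742} = \left(-56\right) \frac{1}{742} = - \frac{4}{53}$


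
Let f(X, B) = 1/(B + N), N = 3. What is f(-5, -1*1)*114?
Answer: 57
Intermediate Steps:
f(X, B) = 1/(3 + B) (f(X, B) = 1/(B + 3) = 1/(3 + B))
f(-5, -1*1)*114 = 114/(3 - 1*1) = 114/(3 - 1) = 114/2 = (½)*114 = 57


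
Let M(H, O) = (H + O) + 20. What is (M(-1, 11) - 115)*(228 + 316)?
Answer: -46240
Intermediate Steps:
M(H, O) = 20 + H + O
(M(-1, 11) - 115)*(228 + 316) = ((20 - 1 + 11) - 115)*(228 + 316) = (30 - 115)*544 = -85*544 = -46240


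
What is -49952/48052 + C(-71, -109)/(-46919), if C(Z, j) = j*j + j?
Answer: -727341508/563637947 ≈ -1.2904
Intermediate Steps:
C(Z, j) = j + j² (C(Z, j) = j² + j = j + j²)
-49952/48052 + C(-71, -109)/(-46919) = -49952/48052 - 109*(1 - 109)/(-46919) = -49952*1/48052 - 109*(-108)*(-1/46919) = -12488/12013 + 11772*(-1/46919) = -12488/12013 - 11772/46919 = -727341508/563637947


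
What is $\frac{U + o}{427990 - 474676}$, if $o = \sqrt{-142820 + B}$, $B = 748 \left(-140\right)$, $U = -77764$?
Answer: $\frac{38882}{23343} - \frac{i \sqrt{61885}}{23343} \approx 1.6657 - 0.010657 i$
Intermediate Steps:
$B = -104720$
$o = 2 i \sqrt{61885}$ ($o = \sqrt{-142820 - 104720} = \sqrt{-247540} = 2 i \sqrt{61885} \approx 497.53 i$)
$\frac{U + o}{427990 - 474676} = \frac{-77764 + 2 i \sqrt{61885}}{427990 - 474676} = \frac{-77764 + 2 i \sqrt{61885}}{-46686} = \left(-77764 + 2 i \sqrt{61885}\right) \left(- \frac{1}{46686}\right) = \frac{38882}{23343} - \frac{i \sqrt{61885}}{23343}$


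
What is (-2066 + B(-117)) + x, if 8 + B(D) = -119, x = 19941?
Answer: 17748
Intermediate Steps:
B(D) = -127 (B(D) = -8 - 119 = -127)
(-2066 + B(-117)) + x = (-2066 - 127) + 19941 = -2193 + 19941 = 17748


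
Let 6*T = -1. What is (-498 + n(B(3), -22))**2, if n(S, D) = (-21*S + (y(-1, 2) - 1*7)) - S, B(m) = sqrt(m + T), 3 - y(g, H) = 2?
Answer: 766162/3 + 3696*sqrt(102) ≈ 2.9272e+5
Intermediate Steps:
T = -1/6 (T = (1/6)*(-1) = -1/6 ≈ -0.16667)
y(g, H) = 1 (y(g, H) = 3 - 1*2 = 3 - 2 = 1)
B(m) = sqrt(-1/6 + m) (B(m) = sqrt(m - 1/6) = sqrt(-1/6 + m))
n(S, D) = -6 - 22*S (n(S, D) = (-21*S + (1 - 1*7)) - S = (-21*S + (1 - 7)) - S = (-21*S - 6) - S = (-6 - 21*S) - S = -6 - 22*S)
(-498 + n(B(3), -22))**2 = (-498 + (-6 - 11*sqrt(-6 + 36*3)/3))**2 = (-498 + (-6 - 11*sqrt(-6 + 108)/3))**2 = (-498 + (-6 - 11*sqrt(102)/3))**2 = (-504 - 11*sqrt(102)/3)**2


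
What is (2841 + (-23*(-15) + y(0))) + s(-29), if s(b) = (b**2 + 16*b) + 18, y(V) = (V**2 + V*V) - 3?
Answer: 3578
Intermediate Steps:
y(V) = -3 + 2*V**2 (y(V) = (V**2 + V**2) - 3 = 2*V**2 - 3 = -3 + 2*V**2)
s(b) = 18 + b**2 + 16*b
(2841 + (-23*(-15) + y(0))) + s(-29) = (2841 + (-23*(-15) + (-3 + 2*0**2))) + (18 + (-29)**2 + 16*(-29)) = (2841 + (345 + (-3 + 2*0))) + (18 + 841 - 464) = (2841 + (345 + (-3 + 0))) + 395 = (2841 + (345 - 3)) + 395 = (2841 + 342) + 395 = 3183 + 395 = 3578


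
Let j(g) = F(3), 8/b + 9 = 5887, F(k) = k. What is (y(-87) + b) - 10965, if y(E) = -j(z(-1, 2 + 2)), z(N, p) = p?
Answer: -32234948/2939 ≈ -10968.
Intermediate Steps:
b = 4/2939 (b = 8/(-9 + 5887) = 8/5878 = 8*(1/5878) = 4/2939 ≈ 0.0013610)
j(g) = 3
y(E) = -3 (y(E) = -1*3 = -3)
(y(-87) + b) - 10965 = (-3 + 4/2939) - 10965 = -8813/2939 - 10965 = -32234948/2939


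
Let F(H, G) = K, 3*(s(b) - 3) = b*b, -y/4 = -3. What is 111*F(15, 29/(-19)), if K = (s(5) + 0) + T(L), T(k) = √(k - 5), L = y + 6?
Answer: 1258 + 111*√13 ≈ 1658.2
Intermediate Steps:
y = 12 (y = -4*(-3) = 12)
s(b) = 3 + b²/3 (s(b) = 3 + (b*b)/3 = 3 + b²/3)
L = 18 (L = 12 + 6 = 18)
T(k) = √(-5 + k)
K = 34/3 + √13 (K = ((3 + (⅓)*5²) + 0) + √(-5 + 18) = ((3 + (⅓)*25) + 0) + √13 = ((3 + 25/3) + 0) + √13 = (34/3 + 0) + √13 = 34/3 + √13 ≈ 14.939)
F(H, G) = 34/3 + √13
111*F(15, 29/(-19)) = 111*(34/3 + √13) = 1258 + 111*√13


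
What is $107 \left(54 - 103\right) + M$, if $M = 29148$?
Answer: $23905$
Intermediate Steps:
$107 \left(54 - 103\right) + M = 107 \left(54 - 103\right) + 29148 = 107 \left(-49\right) + 29148 = -5243 + 29148 = 23905$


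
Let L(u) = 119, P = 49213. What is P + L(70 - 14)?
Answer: 49332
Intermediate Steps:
P + L(70 - 14) = 49213 + 119 = 49332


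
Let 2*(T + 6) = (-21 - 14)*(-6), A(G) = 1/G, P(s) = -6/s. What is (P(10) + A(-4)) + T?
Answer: 1963/20 ≈ 98.150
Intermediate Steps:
T = 99 (T = -6 + ((-21 - 14)*(-6))/2 = -6 + (-35*(-6))/2 = -6 + (½)*210 = -6 + 105 = 99)
(P(10) + A(-4)) + T = (-6/10 + 1/(-4)) + 99 = (-6*⅒ - ¼) + 99 = (-⅗ - ¼) + 99 = -17/20 + 99 = 1963/20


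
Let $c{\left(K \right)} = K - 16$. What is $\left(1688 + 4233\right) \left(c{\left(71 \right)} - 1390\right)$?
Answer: $-7904535$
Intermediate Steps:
$c{\left(K \right)} = -16 + K$
$\left(1688 + 4233\right) \left(c{\left(71 \right)} - 1390\right) = \left(1688 + 4233\right) \left(\left(-16 + 71\right) - 1390\right) = 5921 \left(55 - 1390\right) = 5921 \left(-1335\right) = -7904535$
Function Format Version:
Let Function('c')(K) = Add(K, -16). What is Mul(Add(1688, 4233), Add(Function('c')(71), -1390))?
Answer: -7904535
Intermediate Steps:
Function('c')(K) = Add(-16, K)
Mul(Add(1688, 4233), Add(Function('c')(71), -1390)) = Mul(Add(1688, 4233), Add(Add(-16, 71), -1390)) = Mul(5921, Add(55, -1390)) = Mul(5921, -1335) = -7904535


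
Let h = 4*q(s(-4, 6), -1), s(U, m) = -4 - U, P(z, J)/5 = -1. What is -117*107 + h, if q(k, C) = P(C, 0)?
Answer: -12539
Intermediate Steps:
P(z, J) = -5 (P(z, J) = 5*(-1) = -5)
q(k, C) = -5
h = -20 (h = 4*(-5) = -20)
-117*107 + h = -117*107 - 20 = -12519 - 20 = -12539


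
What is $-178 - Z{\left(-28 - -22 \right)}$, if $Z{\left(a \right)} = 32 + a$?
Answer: $-204$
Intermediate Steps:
$-178 - Z{\left(-28 - -22 \right)} = -178 - \left(32 - 6\right) = -178 - 26 = -204$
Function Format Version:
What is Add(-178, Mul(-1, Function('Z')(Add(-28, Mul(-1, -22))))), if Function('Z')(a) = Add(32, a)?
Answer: -204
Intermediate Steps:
Add(-178, Mul(-1, Function('Z')(Add(-28, Mul(-1, -22))))) = Add(-178, Mul(-1, Add(32, Add(-28, Mul(-1, -22))))) = Add(-178, Mul(-1, Add(32, Add(-28, 22)))) = Add(-178, Mul(-1, Add(32, -6))) = Add(-178, Mul(-1, 26)) = Add(-178, -26) = -204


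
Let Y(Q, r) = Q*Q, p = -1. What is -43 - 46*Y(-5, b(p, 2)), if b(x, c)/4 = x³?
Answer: -1193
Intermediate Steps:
b(x, c) = 4*x³
Y(Q, r) = Q²
-43 - 46*Y(-5, b(p, 2)) = -43 - 46*(-5)² = -43 - 46*25 = -43 - 1150 = -1193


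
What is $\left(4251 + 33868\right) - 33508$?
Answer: $4611$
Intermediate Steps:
$\left(4251 + 33868\right) - 33508 = 38119 - 33508 = 4611$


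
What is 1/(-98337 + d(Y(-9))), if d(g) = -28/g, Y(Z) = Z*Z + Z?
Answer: -18/1770073 ≈ -1.0169e-5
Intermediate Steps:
Y(Z) = Z + Z² (Y(Z) = Z² + Z = Z + Z²)
1/(-98337 + d(Y(-9))) = 1/(-98337 - 28*(-1/(9*(1 - 9)))) = 1/(-98337 - 28/((-9*(-8)))) = 1/(-98337 - 28/72) = 1/(-98337 - 28*1/72) = 1/(-98337 - 7/18) = 1/(-1770073/18) = -18/1770073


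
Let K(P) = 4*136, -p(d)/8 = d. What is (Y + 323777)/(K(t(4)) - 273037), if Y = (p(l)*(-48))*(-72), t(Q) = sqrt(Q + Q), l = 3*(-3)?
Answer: -572609/272493 ≈ -2.1014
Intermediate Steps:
l = -9
t(Q) = sqrt(2)*sqrt(Q) (t(Q) = sqrt(2*Q) = sqrt(2)*sqrt(Q))
p(d) = -8*d
K(P) = 544
Y = 248832 (Y = (-8*(-9)*(-48))*(-72) = (72*(-48))*(-72) = -3456*(-72) = 248832)
(Y + 323777)/(K(t(4)) - 273037) = (248832 + 323777)/(544 - 273037) = 572609/(-272493) = 572609*(-1/272493) = -572609/272493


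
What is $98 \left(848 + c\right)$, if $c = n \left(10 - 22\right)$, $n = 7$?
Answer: $74872$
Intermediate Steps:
$c = -84$ ($c = 7 \left(10 - 22\right) = 7 \left(-12\right) = -84$)
$98 \left(848 + c\right) = 98 \left(848 - 84\right) = 98 \cdot 764 = 74872$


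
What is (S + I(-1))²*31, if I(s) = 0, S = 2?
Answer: 124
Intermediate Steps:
(S + I(-1))²*31 = (2 + 0)²*31 = 2²*31 = 4*31 = 124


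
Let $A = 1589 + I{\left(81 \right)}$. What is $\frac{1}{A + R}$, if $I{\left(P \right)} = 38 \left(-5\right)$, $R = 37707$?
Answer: $\frac{1}{39106} \approx 2.5572 \cdot 10^{-5}$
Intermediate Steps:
$I{\left(P \right)} = -190$
$A = 1399$ ($A = 1589 - 190 = 1399$)
$\frac{1}{A + R} = \frac{1}{1399 + 37707} = \frac{1}{39106}$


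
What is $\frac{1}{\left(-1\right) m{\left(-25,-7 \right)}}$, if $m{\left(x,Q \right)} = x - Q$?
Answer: $\frac{1}{18} \approx 0.055556$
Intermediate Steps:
$\frac{1}{\left(-1\right) m{\left(-25,-7 \right)}} = \frac{1}{\left(-1\right) \left(-25 - -7\right)} = \frac{1}{\left(-1\right) \left(-25 + 7\right)} = \frac{1}{\left(-1\right) \left(-18\right)} = \frac{1}{18}$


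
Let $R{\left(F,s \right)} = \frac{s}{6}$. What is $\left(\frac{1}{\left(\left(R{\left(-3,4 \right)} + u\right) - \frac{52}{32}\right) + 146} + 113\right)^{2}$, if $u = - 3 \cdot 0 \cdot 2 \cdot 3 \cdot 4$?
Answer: $\frac{154745464129}{12117361} \approx 12771.0$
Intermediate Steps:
$R{\left(F,s \right)} = \frac{s}{6}$ ($R{\left(F,s \right)} = s \frac{1}{6} = \frac{s}{6}$)
$u = 0$ ($u = - 3 \cdot 0 \cdot 3 \cdot 4 = \left(-3\right) 0 \cdot 4 = 0 \cdot 4 = 0$)
$\left(\frac{1}{\left(\left(R{\left(-3,4 \right)} + u\right) - \frac{52}{32}\right) + 146} + 113\right)^{2} = \left(\frac{1}{\left(\left(\frac{1}{6} \cdot 4 + 0\right) - \frac{52}{32}\right) + 146} + 113\right)^{2} = \left(\frac{1}{\left(\left(\frac{2}{3} + 0\right) - \frac{13}{8}\right) + 146} + 113\right)^{2} = \left(\frac{1}{\left(\frac{2}{3} - \frac{13}{8}\right) + 146} + 113\right)^{2} = \left(\frac{1}{- \frac{23}{24} + 146} + 113\right)^{2} = \left(\frac{1}{\frac{3481}{24}} + 113\right)^{2} = \left(\frac{24}{3481} + 113\right)^{2} = \left(\frac{393377}{3481}\right)^{2} = \frac{154745464129}{12117361}$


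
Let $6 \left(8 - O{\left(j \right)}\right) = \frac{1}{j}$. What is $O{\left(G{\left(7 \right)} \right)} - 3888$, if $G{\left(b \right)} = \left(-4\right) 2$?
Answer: $- \frac{186239}{48} \approx -3880.0$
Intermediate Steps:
$G{\left(b \right)} = -8$
$O{\left(j \right)} = 8 - \frac{1}{6 j}$
$O{\left(G{\left(7 \right)} \right)} - 3888 = \left(8 - \frac{1}{6 \left(-8\right)}\right) - 3888 = \left(8 - - \frac{1}{48}\right) - 3888 = \left(8 + \frac{1}{48}\right) - 3888 = \frac{385}{48} - 3888 = - \frac{186239}{48}$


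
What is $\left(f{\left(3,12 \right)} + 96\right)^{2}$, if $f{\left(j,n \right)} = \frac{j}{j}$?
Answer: $9409$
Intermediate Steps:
$f{\left(j,n \right)} = 1$
$\left(f{\left(3,12 \right)} + 96\right)^{2} = \left(1 + 96\right)^{2} = 97^{2} = 9409$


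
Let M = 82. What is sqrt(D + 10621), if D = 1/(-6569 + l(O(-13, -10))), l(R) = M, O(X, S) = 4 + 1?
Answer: sqrt(446944089462)/6487 ≈ 103.06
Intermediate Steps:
O(X, S) = 5
l(R) = 82
D = -1/6487 (D = 1/(-6569 + 82) = 1/(-6487) = -1/6487 ≈ -0.00015415)
sqrt(D + 10621) = sqrt(-1/6487 + 10621) = sqrt(68898426/6487) = sqrt(446944089462)/6487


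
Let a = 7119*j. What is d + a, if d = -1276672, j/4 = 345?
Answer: 8547548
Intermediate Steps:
j = 1380 (j = 4*345 = 1380)
a = 9824220 (a = 7119*1380 = 9824220)
d + a = -1276672 + 9824220 = 8547548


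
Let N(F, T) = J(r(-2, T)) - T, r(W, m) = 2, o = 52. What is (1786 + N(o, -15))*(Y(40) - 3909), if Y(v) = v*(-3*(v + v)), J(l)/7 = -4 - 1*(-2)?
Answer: -24140583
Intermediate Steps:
J(l) = -14 (J(l) = 7*(-4 - 1*(-2)) = 7*(-4 + 2) = 7*(-2) = -14)
Y(v) = -6*v**2 (Y(v) = v*(-6*v) = -6*v**2)
N(F, T) = -14 - T
(1786 + N(o, -15))*(Y(40) - 3909) = (1786 + (-14 - 1*(-15)))*(-6*40**2 - 3909) = (1786 + (-14 + 15))*(-6*1600 - 3909) = (1786 + 1)*(-9600 - 3909) = 1787*(-13509) = -24140583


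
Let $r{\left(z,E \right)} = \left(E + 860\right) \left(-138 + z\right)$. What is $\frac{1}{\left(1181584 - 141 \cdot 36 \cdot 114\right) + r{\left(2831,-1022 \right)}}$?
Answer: $\frac{1}{166654} \approx 6.0005 \cdot 10^{-6}$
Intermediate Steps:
$r{\left(z,E \right)} = \left(-138 + z\right) \left(860 + E\right)$ ($r{\left(z,E \right)} = \left(860 + E\right) \left(-138 + z\right) = \left(-138 + z\right) \left(860 + E\right)$)
$\frac{1}{\left(1181584 - 141 \cdot 36 \cdot 114\right) + r{\left(2831,-1022 \right)}} = \frac{1}{\left(1181584 - 141 \cdot 36 \cdot 114\right) - 436266} = \frac{1}{\left(1181584 - 5076 \cdot 114\right) + \left(-118680 + 141036 + 2434660 - 2893282\right)} = \frac{1}{\left(1181584 - 578664\right) - 436266} = \frac{1}{602920 - 436266} = \frac{1}{166654}$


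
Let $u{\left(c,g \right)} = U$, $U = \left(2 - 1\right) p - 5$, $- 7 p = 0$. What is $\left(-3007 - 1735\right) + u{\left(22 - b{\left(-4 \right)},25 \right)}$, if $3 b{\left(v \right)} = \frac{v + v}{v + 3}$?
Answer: $-4747$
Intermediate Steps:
$p = 0$ ($p = \left(- \frac{1}{7}\right) 0 = 0$)
$b{\left(v \right)} = \frac{2 v}{3 \left(3 + v\right)}$ ($b{\left(v \right)} = \frac{\left(v + v\right) \frac{1}{v + 3}}{3} = \frac{2 v \frac{1}{3 + v}}{3} = \frac{2 v}{3 \left(3 + v\right)}$)
$U = -5$ ($U = \left(2 - 1\right) 0 - 5 = 1 \cdot 0 - 5 = 0 - 5 = -5$)
$u{\left(c,g \right)} = -5$
$\left(-3007 - 1735\right) + u{\left(22 - b{\left(-4 \right)},25 \right)} = \left(-3007 - 1735\right) - 5 = -4742 - 5 = -4747$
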